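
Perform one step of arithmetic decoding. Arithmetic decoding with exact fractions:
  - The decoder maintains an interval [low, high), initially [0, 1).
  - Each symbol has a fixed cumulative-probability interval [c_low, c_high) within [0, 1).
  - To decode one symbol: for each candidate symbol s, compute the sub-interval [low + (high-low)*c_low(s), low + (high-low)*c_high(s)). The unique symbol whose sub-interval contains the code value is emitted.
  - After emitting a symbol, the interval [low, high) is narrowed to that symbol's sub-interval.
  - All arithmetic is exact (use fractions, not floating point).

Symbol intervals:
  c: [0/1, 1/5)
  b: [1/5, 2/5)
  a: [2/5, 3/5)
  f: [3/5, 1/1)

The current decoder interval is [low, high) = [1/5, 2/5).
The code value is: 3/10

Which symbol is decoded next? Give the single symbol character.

Interval width = high − low = 2/5 − 1/5 = 1/5
Scaled code = (code − low) / width = (3/10 − 1/5) / 1/5 = 1/2
  c: [0/1, 1/5) 
  b: [1/5, 2/5) 
  a: [2/5, 3/5) ← scaled code falls here ✓
  f: [3/5, 1/1) 

Answer: a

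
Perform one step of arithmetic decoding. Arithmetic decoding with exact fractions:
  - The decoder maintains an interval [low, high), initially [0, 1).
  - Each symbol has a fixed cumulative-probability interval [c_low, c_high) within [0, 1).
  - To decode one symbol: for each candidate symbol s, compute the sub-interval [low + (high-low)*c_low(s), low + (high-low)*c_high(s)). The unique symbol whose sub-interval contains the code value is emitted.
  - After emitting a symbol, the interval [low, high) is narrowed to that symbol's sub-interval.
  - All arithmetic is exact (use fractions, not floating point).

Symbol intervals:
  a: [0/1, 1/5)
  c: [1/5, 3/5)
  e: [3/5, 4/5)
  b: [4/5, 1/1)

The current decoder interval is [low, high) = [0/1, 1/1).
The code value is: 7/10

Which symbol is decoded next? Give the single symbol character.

Answer: e

Derivation:
Interval width = high − low = 1/1 − 0/1 = 1/1
Scaled code = (code − low) / width = (7/10 − 0/1) / 1/1 = 7/10
  a: [0/1, 1/5) 
  c: [1/5, 3/5) 
  e: [3/5, 4/5) ← scaled code falls here ✓
  b: [4/5, 1/1) 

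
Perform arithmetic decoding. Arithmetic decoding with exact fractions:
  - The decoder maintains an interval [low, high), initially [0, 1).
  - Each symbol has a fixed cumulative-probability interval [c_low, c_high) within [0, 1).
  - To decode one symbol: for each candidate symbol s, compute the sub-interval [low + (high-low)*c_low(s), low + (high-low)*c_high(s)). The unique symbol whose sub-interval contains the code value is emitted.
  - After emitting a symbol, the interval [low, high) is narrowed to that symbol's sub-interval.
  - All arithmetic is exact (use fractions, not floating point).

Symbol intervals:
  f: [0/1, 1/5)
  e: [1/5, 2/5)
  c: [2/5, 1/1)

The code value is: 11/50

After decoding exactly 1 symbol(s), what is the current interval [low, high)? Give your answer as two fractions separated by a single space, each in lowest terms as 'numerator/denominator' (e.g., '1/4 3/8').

Answer: 1/5 2/5

Derivation:
Step 1: interval [0/1, 1/1), width = 1/1 - 0/1 = 1/1
  'f': [0/1 + 1/1*0/1, 0/1 + 1/1*1/5) = [0/1, 1/5)
  'e': [0/1 + 1/1*1/5, 0/1 + 1/1*2/5) = [1/5, 2/5) <- contains code 11/50
  'c': [0/1 + 1/1*2/5, 0/1 + 1/1*1/1) = [2/5, 1/1)
  emit 'e', narrow to [1/5, 2/5)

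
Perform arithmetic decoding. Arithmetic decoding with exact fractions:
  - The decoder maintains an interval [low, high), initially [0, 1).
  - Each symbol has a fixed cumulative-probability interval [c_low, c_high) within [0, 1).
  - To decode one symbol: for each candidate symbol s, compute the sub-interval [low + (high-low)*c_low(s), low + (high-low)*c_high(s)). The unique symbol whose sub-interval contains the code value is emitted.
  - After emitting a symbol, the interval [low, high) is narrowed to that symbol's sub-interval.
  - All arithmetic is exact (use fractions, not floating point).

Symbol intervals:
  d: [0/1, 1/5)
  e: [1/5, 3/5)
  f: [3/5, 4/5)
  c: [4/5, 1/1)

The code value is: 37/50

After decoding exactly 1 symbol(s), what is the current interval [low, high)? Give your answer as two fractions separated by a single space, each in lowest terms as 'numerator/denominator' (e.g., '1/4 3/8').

Answer: 3/5 4/5

Derivation:
Step 1: interval [0/1, 1/1), width = 1/1 - 0/1 = 1/1
  'd': [0/1 + 1/1*0/1, 0/1 + 1/1*1/5) = [0/1, 1/5)
  'e': [0/1 + 1/1*1/5, 0/1 + 1/1*3/5) = [1/5, 3/5)
  'f': [0/1 + 1/1*3/5, 0/1 + 1/1*4/5) = [3/5, 4/5) <- contains code 37/50
  'c': [0/1 + 1/1*4/5, 0/1 + 1/1*1/1) = [4/5, 1/1)
  emit 'f', narrow to [3/5, 4/5)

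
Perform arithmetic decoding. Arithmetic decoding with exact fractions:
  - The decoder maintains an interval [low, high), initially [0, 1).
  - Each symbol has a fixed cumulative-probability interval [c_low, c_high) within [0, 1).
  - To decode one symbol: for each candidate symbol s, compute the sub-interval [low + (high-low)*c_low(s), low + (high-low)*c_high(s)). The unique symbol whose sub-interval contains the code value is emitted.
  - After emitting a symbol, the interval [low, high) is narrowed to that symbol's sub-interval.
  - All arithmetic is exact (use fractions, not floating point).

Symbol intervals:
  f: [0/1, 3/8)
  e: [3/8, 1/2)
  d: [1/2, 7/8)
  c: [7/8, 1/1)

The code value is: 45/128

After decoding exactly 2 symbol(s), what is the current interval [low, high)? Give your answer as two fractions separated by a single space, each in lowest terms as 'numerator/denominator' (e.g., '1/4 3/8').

Answer: 21/64 3/8

Derivation:
Step 1: interval [0/1, 1/1), width = 1/1 - 0/1 = 1/1
  'f': [0/1 + 1/1*0/1, 0/1 + 1/1*3/8) = [0/1, 3/8) <- contains code 45/128
  'e': [0/1 + 1/1*3/8, 0/1 + 1/1*1/2) = [3/8, 1/2)
  'd': [0/1 + 1/1*1/2, 0/1 + 1/1*7/8) = [1/2, 7/8)
  'c': [0/1 + 1/1*7/8, 0/1 + 1/1*1/1) = [7/8, 1/1)
  emit 'f', narrow to [0/1, 3/8)
Step 2: interval [0/1, 3/8), width = 3/8 - 0/1 = 3/8
  'f': [0/1 + 3/8*0/1, 0/1 + 3/8*3/8) = [0/1, 9/64)
  'e': [0/1 + 3/8*3/8, 0/1 + 3/8*1/2) = [9/64, 3/16)
  'd': [0/1 + 3/8*1/2, 0/1 + 3/8*7/8) = [3/16, 21/64)
  'c': [0/1 + 3/8*7/8, 0/1 + 3/8*1/1) = [21/64, 3/8) <- contains code 45/128
  emit 'c', narrow to [21/64, 3/8)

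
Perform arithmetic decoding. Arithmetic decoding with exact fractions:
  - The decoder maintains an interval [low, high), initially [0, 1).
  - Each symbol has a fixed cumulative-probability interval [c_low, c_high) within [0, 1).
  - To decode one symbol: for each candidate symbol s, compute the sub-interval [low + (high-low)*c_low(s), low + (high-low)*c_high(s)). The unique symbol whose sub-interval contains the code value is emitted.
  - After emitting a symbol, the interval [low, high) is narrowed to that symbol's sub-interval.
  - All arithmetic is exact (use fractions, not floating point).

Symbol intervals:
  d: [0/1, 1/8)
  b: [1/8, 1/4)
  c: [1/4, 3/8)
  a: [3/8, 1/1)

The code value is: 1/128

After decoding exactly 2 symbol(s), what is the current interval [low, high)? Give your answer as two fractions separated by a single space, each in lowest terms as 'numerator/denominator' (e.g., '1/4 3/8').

Answer: 0/1 1/64

Derivation:
Step 1: interval [0/1, 1/1), width = 1/1 - 0/1 = 1/1
  'd': [0/1 + 1/1*0/1, 0/1 + 1/1*1/8) = [0/1, 1/8) <- contains code 1/128
  'b': [0/1 + 1/1*1/8, 0/1 + 1/1*1/4) = [1/8, 1/4)
  'c': [0/1 + 1/1*1/4, 0/1 + 1/1*3/8) = [1/4, 3/8)
  'a': [0/1 + 1/1*3/8, 0/1 + 1/1*1/1) = [3/8, 1/1)
  emit 'd', narrow to [0/1, 1/8)
Step 2: interval [0/1, 1/8), width = 1/8 - 0/1 = 1/8
  'd': [0/1 + 1/8*0/1, 0/1 + 1/8*1/8) = [0/1, 1/64) <- contains code 1/128
  'b': [0/1 + 1/8*1/8, 0/1 + 1/8*1/4) = [1/64, 1/32)
  'c': [0/1 + 1/8*1/4, 0/1 + 1/8*3/8) = [1/32, 3/64)
  'a': [0/1 + 1/8*3/8, 0/1 + 1/8*1/1) = [3/64, 1/8)
  emit 'd', narrow to [0/1, 1/64)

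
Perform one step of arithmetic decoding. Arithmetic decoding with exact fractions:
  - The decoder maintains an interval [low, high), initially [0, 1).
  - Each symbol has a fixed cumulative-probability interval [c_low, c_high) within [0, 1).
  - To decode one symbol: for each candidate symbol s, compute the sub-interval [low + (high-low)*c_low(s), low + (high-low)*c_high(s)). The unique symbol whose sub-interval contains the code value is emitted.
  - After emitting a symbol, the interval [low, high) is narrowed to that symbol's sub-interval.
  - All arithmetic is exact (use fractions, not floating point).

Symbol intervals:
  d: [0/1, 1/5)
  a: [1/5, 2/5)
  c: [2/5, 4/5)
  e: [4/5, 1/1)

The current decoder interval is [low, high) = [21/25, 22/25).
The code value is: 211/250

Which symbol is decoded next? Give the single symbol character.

Interval width = high − low = 22/25 − 21/25 = 1/25
Scaled code = (code − low) / width = (211/250 − 21/25) / 1/25 = 1/10
  d: [0/1, 1/5) ← scaled code falls here ✓
  a: [1/5, 2/5) 
  c: [2/5, 4/5) 
  e: [4/5, 1/1) 

Answer: d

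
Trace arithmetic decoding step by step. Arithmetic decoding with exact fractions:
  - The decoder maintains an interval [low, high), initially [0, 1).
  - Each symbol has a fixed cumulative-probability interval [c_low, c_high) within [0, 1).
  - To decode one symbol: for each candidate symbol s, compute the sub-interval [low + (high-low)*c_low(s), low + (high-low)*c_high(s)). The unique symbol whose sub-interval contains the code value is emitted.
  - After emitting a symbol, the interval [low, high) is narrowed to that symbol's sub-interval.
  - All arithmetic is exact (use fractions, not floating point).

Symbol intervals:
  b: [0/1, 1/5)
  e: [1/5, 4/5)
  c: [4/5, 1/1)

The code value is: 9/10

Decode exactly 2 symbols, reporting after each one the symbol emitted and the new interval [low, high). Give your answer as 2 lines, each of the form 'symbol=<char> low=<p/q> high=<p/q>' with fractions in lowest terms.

Answer: symbol=c low=4/5 high=1/1
symbol=e low=21/25 high=24/25

Derivation:
Step 1: interval [0/1, 1/1), width = 1/1 - 0/1 = 1/1
  'b': [0/1 + 1/1*0/1, 0/1 + 1/1*1/5) = [0/1, 1/5)
  'e': [0/1 + 1/1*1/5, 0/1 + 1/1*4/5) = [1/5, 4/5)
  'c': [0/1 + 1/1*4/5, 0/1 + 1/1*1/1) = [4/5, 1/1) <- contains code 9/10
  emit 'c', narrow to [4/5, 1/1)
Step 2: interval [4/5, 1/1), width = 1/1 - 4/5 = 1/5
  'b': [4/5 + 1/5*0/1, 4/5 + 1/5*1/5) = [4/5, 21/25)
  'e': [4/5 + 1/5*1/5, 4/5 + 1/5*4/5) = [21/25, 24/25) <- contains code 9/10
  'c': [4/5 + 1/5*4/5, 4/5 + 1/5*1/1) = [24/25, 1/1)
  emit 'e', narrow to [21/25, 24/25)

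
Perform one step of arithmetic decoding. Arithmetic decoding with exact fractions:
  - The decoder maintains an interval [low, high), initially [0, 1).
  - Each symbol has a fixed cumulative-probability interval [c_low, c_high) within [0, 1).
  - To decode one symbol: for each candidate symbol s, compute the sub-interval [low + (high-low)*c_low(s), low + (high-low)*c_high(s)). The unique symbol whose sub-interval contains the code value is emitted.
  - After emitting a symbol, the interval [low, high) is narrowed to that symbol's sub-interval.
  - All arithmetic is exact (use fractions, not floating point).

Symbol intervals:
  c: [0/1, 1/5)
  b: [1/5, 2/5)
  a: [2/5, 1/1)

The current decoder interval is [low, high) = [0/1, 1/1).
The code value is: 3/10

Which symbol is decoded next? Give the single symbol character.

Interval width = high − low = 1/1 − 0/1 = 1/1
Scaled code = (code − low) / width = (3/10 − 0/1) / 1/1 = 3/10
  c: [0/1, 1/5) 
  b: [1/5, 2/5) ← scaled code falls here ✓
  a: [2/5, 1/1) 

Answer: b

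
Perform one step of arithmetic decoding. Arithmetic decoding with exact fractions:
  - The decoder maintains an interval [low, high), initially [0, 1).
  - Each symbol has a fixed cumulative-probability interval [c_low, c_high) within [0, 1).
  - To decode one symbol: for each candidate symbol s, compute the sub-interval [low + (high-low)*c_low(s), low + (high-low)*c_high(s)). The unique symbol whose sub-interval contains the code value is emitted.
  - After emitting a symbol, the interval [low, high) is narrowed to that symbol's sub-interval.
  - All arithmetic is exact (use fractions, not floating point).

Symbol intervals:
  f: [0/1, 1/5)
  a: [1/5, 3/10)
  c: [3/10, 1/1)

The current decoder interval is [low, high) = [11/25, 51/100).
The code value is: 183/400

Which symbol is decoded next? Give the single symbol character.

Interval width = high − low = 51/100 − 11/25 = 7/100
Scaled code = (code − low) / width = (183/400 − 11/25) / 7/100 = 1/4
  f: [0/1, 1/5) 
  a: [1/5, 3/10) ← scaled code falls here ✓
  c: [3/10, 1/1) 

Answer: a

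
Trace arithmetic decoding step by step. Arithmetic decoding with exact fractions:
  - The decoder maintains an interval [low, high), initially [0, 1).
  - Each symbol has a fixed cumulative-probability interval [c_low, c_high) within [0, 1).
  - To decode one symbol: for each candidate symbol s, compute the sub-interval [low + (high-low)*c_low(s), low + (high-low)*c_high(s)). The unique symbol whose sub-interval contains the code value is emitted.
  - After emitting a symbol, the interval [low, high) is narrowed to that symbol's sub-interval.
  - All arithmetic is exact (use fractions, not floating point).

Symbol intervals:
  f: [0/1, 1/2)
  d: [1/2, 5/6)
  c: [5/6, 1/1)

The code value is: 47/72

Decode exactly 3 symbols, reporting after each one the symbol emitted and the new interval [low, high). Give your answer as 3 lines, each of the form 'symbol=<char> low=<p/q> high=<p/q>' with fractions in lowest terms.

Step 1: interval [0/1, 1/1), width = 1/1 - 0/1 = 1/1
  'f': [0/1 + 1/1*0/1, 0/1 + 1/1*1/2) = [0/1, 1/2)
  'd': [0/1 + 1/1*1/2, 0/1 + 1/1*5/6) = [1/2, 5/6) <- contains code 47/72
  'c': [0/1 + 1/1*5/6, 0/1 + 1/1*1/1) = [5/6, 1/1)
  emit 'd', narrow to [1/2, 5/6)
Step 2: interval [1/2, 5/6), width = 5/6 - 1/2 = 1/3
  'f': [1/2 + 1/3*0/1, 1/2 + 1/3*1/2) = [1/2, 2/3) <- contains code 47/72
  'd': [1/2 + 1/3*1/2, 1/2 + 1/3*5/6) = [2/3, 7/9)
  'c': [1/2 + 1/3*5/6, 1/2 + 1/3*1/1) = [7/9, 5/6)
  emit 'f', narrow to [1/2, 2/3)
Step 3: interval [1/2, 2/3), width = 2/3 - 1/2 = 1/6
  'f': [1/2 + 1/6*0/1, 1/2 + 1/6*1/2) = [1/2, 7/12)
  'd': [1/2 + 1/6*1/2, 1/2 + 1/6*5/6) = [7/12, 23/36)
  'c': [1/2 + 1/6*5/6, 1/2 + 1/6*1/1) = [23/36, 2/3) <- contains code 47/72
  emit 'c', narrow to [23/36, 2/3)

Answer: symbol=d low=1/2 high=5/6
symbol=f low=1/2 high=2/3
symbol=c low=23/36 high=2/3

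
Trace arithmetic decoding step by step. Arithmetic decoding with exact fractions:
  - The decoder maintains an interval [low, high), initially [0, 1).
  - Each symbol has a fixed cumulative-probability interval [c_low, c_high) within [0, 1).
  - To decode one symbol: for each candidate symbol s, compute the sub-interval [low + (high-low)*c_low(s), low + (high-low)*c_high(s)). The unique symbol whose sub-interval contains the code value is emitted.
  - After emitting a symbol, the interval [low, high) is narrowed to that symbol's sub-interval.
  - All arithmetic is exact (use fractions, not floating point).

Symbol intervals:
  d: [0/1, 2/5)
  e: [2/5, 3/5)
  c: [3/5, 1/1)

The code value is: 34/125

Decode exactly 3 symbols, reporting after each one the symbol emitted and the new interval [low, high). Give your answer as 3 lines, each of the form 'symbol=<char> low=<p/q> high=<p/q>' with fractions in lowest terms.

Step 1: interval [0/1, 1/1), width = 1/1 - 0/1 = 1/1
  'd': [0/1 + 1/1*0/1, 0/1 + 1/1*2/5) = [0/1, 2/5) <- contains code 34/125
  'e': [0/1 + 1/1*2/5, 0/1 + 1/1*3/5) = [2/5, 3/5)
  'c': [0/1 + 1/1*3/5, 0/1 + 1/1*1/1) = [3/5, 1/1)
  emit 'd', narrow to [0/1, 2/5)
Step 2: interval [0/1, 2/5), width = 2/5 - 0/1 = 2/5
  'd': [0/1 + 2/5*0/1, 0/1 + 2/5*2/5) = [0/1, 4/25)
  'e': [0/1 + 2/5*2/5, 0/1 + 2/5*3/5) = [4/25, 6/25)
  'c': [0/1 + 2/5*3/5, 0/1 + 2/5*1/1) = [6/25, 2/5) <- contains code 34/125
  emit 'c', narrow to [6/25, 2/5)
Step 3: interval [6/25, 2/5), width = 2/5 - 6/25 = 4/25
  'd': [6/25 + 4/25*0/1, 6/25 + 4/25*2/5) = [6/25, 38/125) <- contains code 34/125
  'e': [6/25 + 4/25*2/5, 6/25 + 4/25*3/5) = [38/125, 42/125)
  'c': [6/25 + 4/25*3/5, 6/25 + 4/25*1/1) = [42/125, 2/5)
  emit 'd', narrow to [6/25, 38/125)

Answer: symbol=d low=0/1 high=2/5
symbol=c low=6/25 high=2/5
symbol=d low=6/25 high=38/125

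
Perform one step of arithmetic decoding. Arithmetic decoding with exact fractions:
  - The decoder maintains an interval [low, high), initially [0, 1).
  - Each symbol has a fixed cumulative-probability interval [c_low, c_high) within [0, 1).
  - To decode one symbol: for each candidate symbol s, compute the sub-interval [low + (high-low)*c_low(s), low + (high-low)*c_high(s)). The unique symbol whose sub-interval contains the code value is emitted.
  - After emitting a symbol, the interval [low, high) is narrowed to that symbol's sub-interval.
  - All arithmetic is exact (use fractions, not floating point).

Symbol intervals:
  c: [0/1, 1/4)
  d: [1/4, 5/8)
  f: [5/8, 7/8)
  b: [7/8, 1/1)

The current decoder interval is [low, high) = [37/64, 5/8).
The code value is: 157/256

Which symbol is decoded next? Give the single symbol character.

Answer: f

Derivation:
Interval width = high − low = 5/8 − 37/64 = 3/64
Scaled code = (code − low) / width = (157/256 − 37/64) / 3/64 = 3/4
  c: [0/1, 1/4) 
  d: [1/4, 5/8) 
  f: [5/8, 7/8) ← scaled code falls here ✓
  b: [7/8, 1/1) 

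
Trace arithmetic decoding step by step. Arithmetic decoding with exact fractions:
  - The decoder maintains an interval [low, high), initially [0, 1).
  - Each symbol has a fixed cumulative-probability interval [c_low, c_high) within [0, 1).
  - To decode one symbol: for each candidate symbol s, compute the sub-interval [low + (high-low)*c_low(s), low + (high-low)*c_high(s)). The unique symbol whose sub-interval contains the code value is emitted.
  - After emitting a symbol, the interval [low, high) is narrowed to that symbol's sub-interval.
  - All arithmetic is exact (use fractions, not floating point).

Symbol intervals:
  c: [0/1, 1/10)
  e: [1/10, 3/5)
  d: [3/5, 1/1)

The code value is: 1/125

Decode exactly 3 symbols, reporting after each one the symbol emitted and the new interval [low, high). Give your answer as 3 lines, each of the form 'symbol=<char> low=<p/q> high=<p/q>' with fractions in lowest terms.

Answer: symbol=c low=0/1 high=1/10
symbol=c low=0/1 high=1/100
symbol=d low=3/500 high=1/100

Derivation:
Step 1: interval [0/1, 1/1), width = 1/1 - 0/1 = 1/1
  'c': [0/1 + 1/1*0/1, 0/1 + 1/1*1/10) = [0/1, 1/10) <- contains code 1/125
  'e': [0/1 + 1/1*1/10, 0/1 + 1/1*3/5) = [1/10, 3/5)
  'd': [0/1 + 1/1*3/5, 0/1 + 1/1*1/1) = [3/5, 1/1)
  emit 'c', narrow to [0/1, 1/10)
Step 2: interval [0/1, 1/10), width = 1/10 - 0/1 = 1/10
  'c': [0/1 + 1/10*0/1, 0/1 + 1/10*1/10) = [0/1, 1/100) <- contains code 1/125
  'e': [0/1 + 1/10*1/10, 0/1 + 1/10*3/5) = [1/100, 3/50)
  'd': [0/1 + 1/10*3/5, 0/1 + 1/10*1/1) = [3/50, 1/10)
  emit 'c', narrow to [0/1, 1/100)
Step 3: interval [0/1, 1/100), width = 1/100 - 0/1 = 1/100
  'c': [0/1 + 1/100*0/1, 0/1 + 1/100*1/10) = [0/1, 1/1000)
  'e': [0/1 + 1/100*1/10, 0/1 + 1/100*3/5) = [1/1000, 3/500)
  'd': [0/1 + 1/100*3/5, 0/1 + 1/100*1/1) = [3/500, 1/100) <- contains code 1/125
  emit 'd', narrow to [3/500, 1/100)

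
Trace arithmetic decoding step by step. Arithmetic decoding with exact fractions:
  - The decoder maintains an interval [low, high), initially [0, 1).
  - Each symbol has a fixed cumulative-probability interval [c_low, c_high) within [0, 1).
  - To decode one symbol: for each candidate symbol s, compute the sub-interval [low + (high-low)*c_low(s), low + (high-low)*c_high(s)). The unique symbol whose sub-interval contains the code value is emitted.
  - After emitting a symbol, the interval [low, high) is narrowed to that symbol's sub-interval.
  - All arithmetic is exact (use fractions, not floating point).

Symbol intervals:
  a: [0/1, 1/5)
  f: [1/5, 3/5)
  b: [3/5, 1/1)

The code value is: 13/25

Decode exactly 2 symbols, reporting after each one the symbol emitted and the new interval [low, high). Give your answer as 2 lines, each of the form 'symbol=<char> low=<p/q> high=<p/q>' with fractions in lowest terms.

Step 1: interval [0/1, 1/1), width = 1/1 - 0/1 = 1/1
  'a': [0/1 + 1/1*0/1, 0/1 + 1/1*1/5) = [0/1, 1/5)
  'f': [0/1 + 1/1*1/5, 0/1 + 1/1*3/5) = [1/5, 3/5) <- contains code 13/25
  'b': [0/1 + 1/1*3/5, 0/1 + 1/1*1/1) = [3/5, 1/1)
  emit 'f', narrow to [1/5, 3/5)
Step 2: interval [1/5, 3/5), width = 3/5 - 1/5 = 2/5
  'a': [1/5 + 2/5*0/1, 1/5 + 2/5*1/5) = [1/5, 7/25)
  'f': [1/5 + 2/5*1/5, 1/5 + 2/5*3/5) = [7/25, 11/25)
  'b': [1/5 + 2/5*3/5, 1/5 + 2/5*1/1) = [11/25, 3/5) <- contains code 13/25
  emit 'b', narrow to [11/25, 3/5)

Answer: symbol=f low=1/5 high=3/5
symbol=b low=11/25 high=3/5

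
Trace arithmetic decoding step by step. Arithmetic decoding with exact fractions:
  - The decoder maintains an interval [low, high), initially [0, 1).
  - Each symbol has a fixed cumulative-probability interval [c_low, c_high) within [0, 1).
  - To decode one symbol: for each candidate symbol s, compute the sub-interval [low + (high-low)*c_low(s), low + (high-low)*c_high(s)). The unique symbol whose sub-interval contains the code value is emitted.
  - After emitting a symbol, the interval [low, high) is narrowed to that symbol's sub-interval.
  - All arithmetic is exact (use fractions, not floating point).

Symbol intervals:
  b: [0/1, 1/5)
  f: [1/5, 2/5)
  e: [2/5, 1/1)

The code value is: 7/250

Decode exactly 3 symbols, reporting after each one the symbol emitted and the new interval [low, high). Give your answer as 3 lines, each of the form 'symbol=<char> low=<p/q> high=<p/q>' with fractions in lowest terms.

Step 1: interval [0/1, 1/1), width = 1/1 - 0/1 = 1/1
  'b': [0/1 + 1/1*0/1, 0/1 + 1/1*1/5) = [0/1, 1/5) <- contains code 7/250
  'f': [0/1 + 1/1*1/5, 0/1 + 1/1*2/5) = [1/5, 2/5)
  'e': [0/1 + 1/1*2/5, 0/1 + 1/1*1/1) = [2/5, 1/1)
  emit 'b', narrow to [0/1, 1/5)
Step 2: interval [0/1, 1/5), width = 1/5 - 0/1 = 1/5
  'b': [0/1 + 1/5*0/1, 0/1 + 1/5*1/5) = [0/1, 1/25) <- contains code 7/250
  'f': [0/1 + 1/5*1/5, 0/1 + 1/5*2/5) = [1/25, 2/25)
  'e': [0/1 + 1/5*2/5, 0/1 + 1/5*1/1) = [2/25, 1/5)
  emit 'b', narrow to [0/1, 1/25)
Step 3: interval [0/1, 1/25), width = 1/25 - 0/1 = 1/25
  'b': [0/1 + 1/25*0/1, 0/1 + 1/25*1/5) = [0/1, 1/125)
  'f': [0/1 + 1/25*1/5, 0/1 + 1/25*2/5) = [1/125, 2/125)
  'e': [0/1 + 1/25*2/5, 0/1 + 1/25*1/1) = [2/125, 1/25) <- contains code 7/250
  emit 'e', narrow to [2/125, 1/25)

Answer: symbol=b low=0/1 high=1/5
symbol=b low=0/1 high=1/25
symbol=e low=2/125 high=1/25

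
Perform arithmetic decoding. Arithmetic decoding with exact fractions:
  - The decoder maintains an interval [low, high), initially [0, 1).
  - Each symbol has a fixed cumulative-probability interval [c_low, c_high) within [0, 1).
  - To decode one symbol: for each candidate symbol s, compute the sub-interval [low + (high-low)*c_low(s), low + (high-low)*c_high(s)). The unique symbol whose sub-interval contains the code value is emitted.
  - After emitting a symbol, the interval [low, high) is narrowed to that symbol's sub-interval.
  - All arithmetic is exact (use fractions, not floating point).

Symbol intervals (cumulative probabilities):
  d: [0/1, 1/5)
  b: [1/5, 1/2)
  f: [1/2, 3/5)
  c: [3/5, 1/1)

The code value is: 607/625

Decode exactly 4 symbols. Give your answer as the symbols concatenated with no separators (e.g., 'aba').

Step 1: interval [0/1, 1/1), width = 1/1 - 0/1 = 1/1
  'd': [0/1 + 1/1*0/1, 0/1 + 1/1*1/5) = [0/1, 1/5)
  'b': [0/1 + 1/1*1/5, 0/1 + 1/1*1/2) = [1/5, 1/2)
  'f': [0/1 + 1/1*1/2, 0/1 + 1/1*3/5) = [1/2, 3/5)
  'c': [0/1 + 1/1*3/5, 0/1 + 1/1*1/1) = [3/5, 1/1) <- contains code 607/625
  emit 'c', narrow to [3/5, 1/1)
Step 2: interval [3/5, 1/1), width = 1/1 - 3/5 = 2/5
  'd': [3/5 + 2/5*0/1, 3/5 + 2/5*1/5) = [3/5, 17/25)
  'b': [3/5 + 2/5*1/5, 3/5 + 2/5*1/2) = [17/25, 4/5)
  'f': [3/5 + 2/5*1/2, 3/5 + 2/5*3/5) = [4/5, 21/25)
  'c': [3/5 + 2/5*3/5, 3/5 + 2/5*1/1) = [21/25, 1/1) <- contains code 607/625
  emit 'c', narrow to [21/25, 1/1)
Step 3: interval [21/25, 1/1), width = 1/1 - 21/25 = 4/25
  'd': [21/25 + 4/25*0/1, 21/25 + 4/25*1/5) = [21/25, 109/125)
  'b': [21/25 + 4/25*1/5, 21/25 + 4/25*1/2) = [109/125, 23/25)
  'f': [21/25 + 4/25*1/2, 21/25 + 4/25*3/5) = [23/25, 117/125)
  'c': [21/25 + 4/25*3/5, 21/25 + 4/25*1/1) = [117/125, 1/1) <- contains code 607/625
  emit 'c', narrow to [117/125, 1/1)
Step 4: interval [117/125, 1/1), width = 1/1 - 117/125 = 8/125
  'd': [117/125 + 8/125*0/1, 117/125 + 8/125*1/5) = [117/125, 593/625)
  'b': [117/125 + 8/125*1/5, 117/125 + 8/125*1/2) = [593/625, 121/125)
  'f': [117/125 + 8/125*1/2, 117/125 + 8/125*3/5) = [121/125, 609/625) <- contains code 607/625
  'c': [117/125 + 8/125*3/5, 117/125 + 8/125*1/1) = [609/625, 1/1)
  emit 'f', narrow to [121/125, 609/625)

Answer: cccf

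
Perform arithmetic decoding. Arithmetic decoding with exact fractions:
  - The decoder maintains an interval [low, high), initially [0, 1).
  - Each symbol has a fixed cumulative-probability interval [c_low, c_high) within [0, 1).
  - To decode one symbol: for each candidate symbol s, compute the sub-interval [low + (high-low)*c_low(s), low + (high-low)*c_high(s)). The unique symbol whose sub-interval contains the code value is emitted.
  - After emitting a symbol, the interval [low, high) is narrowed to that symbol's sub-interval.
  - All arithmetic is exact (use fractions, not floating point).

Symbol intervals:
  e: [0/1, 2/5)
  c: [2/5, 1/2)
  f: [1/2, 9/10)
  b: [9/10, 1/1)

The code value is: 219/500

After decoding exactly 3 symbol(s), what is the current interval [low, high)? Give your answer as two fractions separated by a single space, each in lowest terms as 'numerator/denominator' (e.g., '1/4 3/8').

Answer: 109/250 11/25

Derivation:
Step 1: interval [0/1, 1/1), width = 1/1 - 0/1 = 1/1
  'e': [0/1 + 1/1*0/1, 0/1 + 1/1*2/5) = [0/1, 2/5)
  'c': [0/1 + 1/1*2/5, 0/1 + 1/1*1/2) = [2/5, 1/2) <- contains code 219/500
  'f': [0/1 + 1/1*1/2, 0/1 + 1/1*9/10) = [1/2, 9/10)
  'b': [0/1 + 1/1*9/10, 0/1 + 1/1*1/1) = [9/10, 1/1)
  emit 'c', narrow to [2/5, 1/2)
Step 2: interval [2/5, 1/2), width = 1/2 - 2/5 = 1/10
  'e': [2/5 + 1/10*0/1, 2/5 + 1/10*2/5) = [2/5, 11/25) <- contains code 219/500
  'c': [2/5 + 1/10*2/5, 2/5 + 1/10*1/2) = [11/25, 9/20)
  'f': [2/5 + 1/10*1/2, 2/5 + 1/10*9/10) = [9/20, 49/100)
  'b': [2/5 + 1/10*9/10, 2/5 + 1/10*1/1) = [49/100, 1/2)
  emit 'e', narrow to [2/5, 11/25)
Step 3: interval [2/5, 11/25), width = 11/25 - 2/5 = 1/25
  'e': [2/5 + 1/25*0/1, 2/5 + 1/25*2/5) = [2/5, 52/125)
  'c': [2/5 + 1/25*2/5, 2/5 + 1/25*1/2) = [52/125, 21/50)
  'f': [2/5 + 1/25*1/2, 2/5 + 1/25*9/10) = [21/50, 109/250)
  'b': [2/5 + 1/25*9/10, 2/5 + 1/25*1/1) = [109/250, 11/25) <- contains code 219/500
  emit 'b', narrow to [109/250, 11/25)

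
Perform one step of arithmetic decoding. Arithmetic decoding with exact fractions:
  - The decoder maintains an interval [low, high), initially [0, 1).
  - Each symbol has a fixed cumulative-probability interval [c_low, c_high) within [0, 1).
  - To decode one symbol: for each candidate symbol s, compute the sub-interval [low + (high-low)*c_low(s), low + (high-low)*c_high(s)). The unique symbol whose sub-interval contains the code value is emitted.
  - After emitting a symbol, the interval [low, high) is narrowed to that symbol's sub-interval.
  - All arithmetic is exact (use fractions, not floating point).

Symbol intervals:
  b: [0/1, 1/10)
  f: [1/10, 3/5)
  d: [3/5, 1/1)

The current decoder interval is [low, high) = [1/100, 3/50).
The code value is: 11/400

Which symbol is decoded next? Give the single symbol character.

Answer: f

Derivation:
Interval width = high − low = 3/50 − 1/100 = 1/20
Scaled code = (code − low) / width = (11/400 − 1/100) / 1/20 = 7/20
  b: [0/1, 1/10) 
  f: [1/10, 3/5) ← scaled code falls here ✓
  d: [3/5, 1/1) 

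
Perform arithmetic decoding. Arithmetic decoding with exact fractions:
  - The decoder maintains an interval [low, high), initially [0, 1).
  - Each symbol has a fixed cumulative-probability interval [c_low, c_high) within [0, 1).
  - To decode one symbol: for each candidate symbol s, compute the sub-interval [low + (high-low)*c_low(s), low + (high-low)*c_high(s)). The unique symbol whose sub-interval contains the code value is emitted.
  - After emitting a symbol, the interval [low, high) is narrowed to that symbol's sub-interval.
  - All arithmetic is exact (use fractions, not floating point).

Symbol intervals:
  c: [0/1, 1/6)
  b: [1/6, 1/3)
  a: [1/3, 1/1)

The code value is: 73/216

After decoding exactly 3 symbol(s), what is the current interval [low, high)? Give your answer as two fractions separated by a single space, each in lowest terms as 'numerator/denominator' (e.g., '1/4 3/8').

Step 1: interval [0/1, 1/1), width = 1/1 - 0/1 = 1/1
  'c': [0/1 + 1/1*0/1, 0/1 + 1/1*1/6) = [0/1, 1/6)
  'b': [0/1 + 1/1*1/6, 0/1 + 1/1*1/3) = [1/6, 1/3)
  'a': [0/1 + 1/1*1/3, 0/1 + 1/1*1/1) = [1/3, 1/1) <- contains code 73/216
  emit 'a', narrow to [1/3, 1/1)
Step 2: interval [1/3, 1/1), width = 1/1 - 1/3 = 2/3
  'c': [1/3 + 2/3*0/1, 1/3 + 2/3*1/6) = [1/3, 4/9) <- contains code 73/216
  'b': [1/3 + 2/3*1/6, 1/3 + 2/3*1/3) = [4/9, 5/9)
  'a': [1/3 + 2/3*1/3, 1/3 + 2/3*1/1) = [5/9, 1/1)
  emit 'c', narrow to [1/3, 4/9)
Step 3: interval [1/3, 4/9), width = 4/9 - 1/3 = 1/9
  'c': [1/3 + 1/9*0/1, 1/3 + 1/9*1/6) = [1/3, 19/54) <- contains code 73/216
  'b': [1/3 + 1/9*1/6, 1/3 + 1/9*1/3) = [19/54, 10/27)
  'a': [1/3 + 1/9*1/3, 1/3 + 1/9*1/1) = [10/27, 4/9)
  emit 'c', narrow to [1/3, 19/54)

Answer: 1/3 19/54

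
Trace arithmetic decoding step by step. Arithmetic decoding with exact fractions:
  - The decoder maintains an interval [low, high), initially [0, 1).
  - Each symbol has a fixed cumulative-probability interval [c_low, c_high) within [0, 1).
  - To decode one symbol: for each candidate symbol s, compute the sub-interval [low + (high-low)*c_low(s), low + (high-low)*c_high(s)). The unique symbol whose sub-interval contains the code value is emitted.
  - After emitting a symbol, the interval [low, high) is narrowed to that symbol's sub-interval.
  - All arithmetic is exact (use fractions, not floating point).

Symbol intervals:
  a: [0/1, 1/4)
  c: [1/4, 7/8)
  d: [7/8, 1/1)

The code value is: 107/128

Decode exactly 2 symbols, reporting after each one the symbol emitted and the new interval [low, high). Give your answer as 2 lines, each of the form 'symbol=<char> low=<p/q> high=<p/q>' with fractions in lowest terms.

Answer: symbol=c low=1/4 high=7/8
symbol=d low=51/64 high=7/8

Derivation:
Step 1: interval [0/1, 1/1), width = 1/1 - 0/1 = 1/1
  'a': [0/1 + 1/1*0/1, 0/1 + 1/1*1/4) = [0/1, 1/4)
  'c': [0/1 + 1/1*1/4, 0/1 + 1/1*7/8) = [1/4, 7/8) <- contains code 107/128
  'd': [0/1 + 1/1*7/8, 0/1 + 1/1*1/1) = [7/8, 1/1)
  emit 'c', narrow to [1/4, 7/8)
Step 2: interval [1/4, 7/8), width = 7/8 - 1/4 = 5/8
  'a': [1/4 + 5/8*0/1, 1/4 + 5/8*1/4) = [1/4, 13/32)
  'c': [1/4 + 5/8*1/4, 1/4 + 5/8*7/8) = [13/32, 51/64)
  'd': [1/4 + 5/8*7/8, 1/4 + 5/8*1/1) = [51/64, 7/8) <- contains code 107/128
  emit 'd', narrow to [51/64, 7/8)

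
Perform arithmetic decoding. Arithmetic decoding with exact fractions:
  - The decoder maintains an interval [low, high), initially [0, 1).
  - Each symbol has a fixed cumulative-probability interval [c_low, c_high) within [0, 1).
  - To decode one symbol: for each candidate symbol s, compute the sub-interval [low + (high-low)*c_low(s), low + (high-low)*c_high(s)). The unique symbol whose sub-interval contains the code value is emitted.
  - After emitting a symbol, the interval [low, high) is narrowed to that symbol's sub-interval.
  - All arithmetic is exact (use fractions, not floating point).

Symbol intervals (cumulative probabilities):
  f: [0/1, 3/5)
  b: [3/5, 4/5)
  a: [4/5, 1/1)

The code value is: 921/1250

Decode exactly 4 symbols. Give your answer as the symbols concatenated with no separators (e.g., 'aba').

Answer: bbfb

Derivation:
Step 1: interval [0/1, 1/1), width = 1/1 - 0/1 = 1/1
  'f': [0/1 + 1/1*0/1, 0/1 + 1/1*3/5) = [0/1, 3/5)
  'b': [0/1 + 1/1*3/5, 0/1 + 1/1*4/5) = [3/5, 4/5) <- contains code 921/1250
  'a': [0/1 + 1/1*4/5, 0/1 + 1/1*1/1) = [4/5, 1/1)
  emit 'b', narrow to [3/5, 4/5)
Step 2: interval [3/5, 4/5), width = 4/5 - 3/5 = 1/5
  'f': [3/5 + 1/5*0/1, 3/5 + 1/5*3/5) = [3/5, 18/25)
  'b': [3/5 + 1/5*3/5, 3/5 + 1/5*4/5) = [18/25, 19/25) <- contains code 921/1250
  'a': [3/5 + 1/5*4/5, 3/5 + 1/5*1/1) = [19/25, 4/5)
  emit 'b', narrow to [18/25, 19/25)
Step 3: interval [18/25, 19/25), width = 19/25 - 18/25 = 1/25
  'f': [18/25 + 1/25*0/1, 18/25 + 1/25*3/5) = [18/25, 93/125) <- contains code 921/1250
  'b': [18/25 + 1/25*3/5, 18/25 + 1/25*4/5) = [93/125, 94/125)
  'a': [18/25 + 1/25*4/5, 18/25 + 1/25*1/1) = [94/125, 19/25)
  emit 'f', narrow to [18/25, 93/125)
Step 4: interval [18/25, 93/125), width = 93/125 - 18/25 = 3/125
  'f': [18/25 + 3/125*0/1, 18/25 + 3/125*3/5) = [18/25, 459/625)
  'b': [18/25 + 3/125*3/5, 18/25 + 3/125*4/5) = [459/625, 462/625) <- contains code 921/1250
  'a': [18/25 + 3/125*4/5, 18/25 + 3/125*1/1) = [462/625, 93/125)
  emit 'b', narrow to [459/625, 462/625)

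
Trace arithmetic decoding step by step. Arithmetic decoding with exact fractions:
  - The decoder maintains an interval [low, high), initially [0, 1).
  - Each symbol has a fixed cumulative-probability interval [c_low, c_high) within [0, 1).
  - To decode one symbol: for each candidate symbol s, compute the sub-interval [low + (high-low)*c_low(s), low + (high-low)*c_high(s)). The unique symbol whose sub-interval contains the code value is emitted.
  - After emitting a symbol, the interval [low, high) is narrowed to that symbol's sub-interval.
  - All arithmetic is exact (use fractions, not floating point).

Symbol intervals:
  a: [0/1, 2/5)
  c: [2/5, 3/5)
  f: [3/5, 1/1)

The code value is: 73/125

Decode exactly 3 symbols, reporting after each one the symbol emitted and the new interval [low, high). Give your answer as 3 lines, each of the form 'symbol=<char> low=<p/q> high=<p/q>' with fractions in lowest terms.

Answer: symbol=c low=2/5 high=3/5
symbol=f low=13/25 high=3/5
symbol=f low=71/125 high=3/5

Derivation:
Step 1: interval [0/1, 1/1), width = 1/1 - 0/1 = 1/1
  'a': [0/1 + 1/1*0/1, 0/1 + 1/1*2/5) = [0/1, 2/5)
  'c': [0/1 + 1/1*2/5, 0/1 + 1/1*3/5) = [2/5, 3/5) <- contains code 73/125
  'f': [0/1 + 1/1*3/5, 0/1 + 1/1*1/1) = [3/5, 1/1)
  emit 'c', narrow to [2/5, 3/5)
Step 2: interval [2/5, 3/5), width = 3/5 - 2/5 = 1/5
  'a': [2/5 + 1/5*0/1, 2/5 + 1/5*2/5) = [2/5, 12/25)
  'c': [2/5 + 1/5*2/5, 2/5 + 1/5*3/5) = [12/25, 13/25)
  'f': [2/5 + 1/5*3/5, 2/5 + 1/5*1/1) = [13/25, 3/5) <- contains code 73/125
  emit 'f', narrow to [13/25, 3/5)
Step 3: interval [13/25, 3/5), width = 3/5 - 13/25 = 2/25
  'a': [13/25 + 2/25*0/1, 13/25 + 2/25*2/5) = [13/25, 69/125)
  'c': [13/25 + 2/25*2/5, 13/25 + 2/25*3/5) = [69/125, 71/125)
  'f': [13/25 + 2/25*3/5, 13/25 + 2/25*1/1) = [71/125, 3/5) <- contains code 73/125
  emit 'f', narrow to [71/125, 3/5)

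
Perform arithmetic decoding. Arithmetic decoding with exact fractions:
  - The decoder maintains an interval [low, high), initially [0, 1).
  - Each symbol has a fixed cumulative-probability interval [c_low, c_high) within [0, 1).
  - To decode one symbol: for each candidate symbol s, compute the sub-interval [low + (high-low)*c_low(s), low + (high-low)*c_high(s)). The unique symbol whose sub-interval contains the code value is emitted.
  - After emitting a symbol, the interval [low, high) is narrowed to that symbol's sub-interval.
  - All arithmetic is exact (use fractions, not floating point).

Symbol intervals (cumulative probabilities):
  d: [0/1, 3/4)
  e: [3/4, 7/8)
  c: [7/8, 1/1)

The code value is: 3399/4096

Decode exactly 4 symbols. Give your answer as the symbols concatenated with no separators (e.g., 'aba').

Answer: edee

Derivation:
Step 1: interval [0/1, 1/1), width = 1/1 - 0/1 = 1/1
  'd': [0/1 + 1/1*0/1, 0/1 + 1/1*3/4) = [0/1, 3/4)
  'e': [0/1 + 1/1*3/4, 0/1 + 1/1*7/8) = [3/4, 7/8) <- contains code 3399/4096
  'c': [0/1 + 1/1*7/8, 0/1 + 1/1*1/1) = [7/8, 1/1)
  emit 'e', narrow to [3/4, 7/8)
Step 2: interval [3/4, 7/8), width = 7/8 - 3/4 = 1/8
  'd': [3/4 + 1/8*0/1, 3/4 + 1/8*3/4) = [3/4, 27/32) <- contains code 3399/4096
  'e': [3/4 + 1/8*3/4, 3/4 + 1/8*7/8) = [27/32, 55/64)
  'c': [3/4 + 1/8*7/8, 3/4 + 1/8*1/1) = [55/64, 7/8)
  emit 'd', narrow to [3/4, 27/32)
Step 3: interval [3/4, 27/32), width = 27/32 - 3/4 = 3/32
  'd': [3/4 + 3/32*0/1, 3/4 + 3/32*3/4) = [3/4, 105/128)
  'e': [3/4 + 3/32*3/4, 3/4 + 3/32*7/8) = [105/128, 213/256) <- contains code 3399/4096
  'c': [3/4 + 3/32*7/8, 3/4 + 3/32*1/1) = [213/256, 27/32)
  emit 'e', narrow to [105/128, 213/256)
Step 4: interval [105/128, 213/256), width = 213/256 - 105/128 = 3/256
  'd': [105/128 + 3/256*0/1, 105/128 + 3/256*3/4) = [105/128, 849/1024)
  'e': [105/128 + 3/256*3/4, 105/128 + 3/256*7/8) = [849/1024, 1701/2048) <- contains code 3399/4096
  'c': [105/128 + 3/256*7/8, 105/128 + 3/256*1/1) = [1701/2048, 213/256)
  emit 'e', narrow to [849/1024, 1701/2048)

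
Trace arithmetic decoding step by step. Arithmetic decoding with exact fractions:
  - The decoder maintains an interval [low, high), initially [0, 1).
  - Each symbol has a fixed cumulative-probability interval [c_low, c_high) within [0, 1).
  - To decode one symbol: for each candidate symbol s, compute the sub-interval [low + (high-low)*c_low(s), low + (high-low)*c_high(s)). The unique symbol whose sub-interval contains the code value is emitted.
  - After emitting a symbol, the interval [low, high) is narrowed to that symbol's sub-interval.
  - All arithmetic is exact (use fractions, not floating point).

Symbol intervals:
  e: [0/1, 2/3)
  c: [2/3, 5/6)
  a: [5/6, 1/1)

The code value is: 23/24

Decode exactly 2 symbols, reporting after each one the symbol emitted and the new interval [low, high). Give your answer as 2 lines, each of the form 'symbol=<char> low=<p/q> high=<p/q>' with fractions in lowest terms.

Step 1: interval [0/1, 1/1), width = 1/1 - 0/1 = 1/1
  'e': [0/1 + 1/1*0/1, 0/1 + 1/1*2/3) = [0/1, 2/3)
  'c': [0/1 + 1/1*2/3, 0/1 + 1/1*5/6) = [2/3, 5/6)
  'a': [0/1 + 1/1*5/6, 0/1 + 1/1*1/1) = [5/6, 1/1) <- contains code 23/24
  emit 'a', narrow to [5/6, 1/1)
Step 2: interval [5/6, 1/1), width = 1/1 - 5/6 = 1/6
  'e': [5/6 + 1/6*0/1, 5/6 + 1/6*2/3) = [5/6, 17/18)
  'c': [5/6 + 1/6*2/3, 5/6 + 1/6*5/6) = [17/18, 35/36) <- contains code 23/24
  'a': [5/6 + 1/6*5/6, 5/6 + 1/6*1/1) = [35/36, 1/1)
  emit 'c', narrow to [17/18, 35/36)

Answer: symbol=a low=5/6 high=1/1
symbol=c low=17/18 high=35/36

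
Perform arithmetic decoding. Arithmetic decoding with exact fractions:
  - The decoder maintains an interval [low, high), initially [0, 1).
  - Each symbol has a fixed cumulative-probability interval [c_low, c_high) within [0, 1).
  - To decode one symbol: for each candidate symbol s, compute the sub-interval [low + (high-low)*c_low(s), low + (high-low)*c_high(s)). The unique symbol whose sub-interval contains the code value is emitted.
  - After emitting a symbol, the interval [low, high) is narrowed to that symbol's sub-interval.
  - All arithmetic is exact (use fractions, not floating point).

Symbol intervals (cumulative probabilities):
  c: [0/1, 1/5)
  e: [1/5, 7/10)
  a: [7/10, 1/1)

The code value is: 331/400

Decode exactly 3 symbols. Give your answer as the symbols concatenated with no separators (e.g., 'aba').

Answer: aee

Derivation:
Step 1: interval [0/1, 1/1), width = 1/1 - 0/1 = 1/1
  'c': [0/1 + 1/1*0/1, 0/1 + 1/1*1/5) = [0/1, 1/5)
  'e': [0/1 + 1/1*1/5, 0/1 + 1/1*7/10) = [1/5, 7/10)
  'a': [0/1 + 1/1*7/10, 0/1 + 1/1*1/1) = [7/10, 1/1) <- contains code 331/400
  emit 'a', narrow to [7/10, 1/1)
Step 2: interval [7/10, 1/1), width = 1/1 - 7/10 = 3/10
  'c': [7/10 + 3/10*0/1, 7/10 + 3/10*1/5) = [7/10, 19/25)
  'e': [7/10 + 3/10*1/5, 7/10 + 3/10*7/10) = [19/25, 91/100) <- contains code 331/400
  'a': [7/10 + 3/10*7/10, 7/10 + 3/10*1/1) = [91/100, 1/1)
  emit 'e', narrow to [19/25, 91/100)
Step 3: interval [19/25, 91/100), width = 91/100 - 19/25 = 3/20
  'c': [19/25 + 3/20*0/1, 19/25 + 3/20*1/5) = [19/25, 79/100)
  'e': [19/25 + 3/20*1/5, 19/25 + 3/20*7/10) = [79/100, 173/200) <- contains code 331/400
  'a': [19/25 + 3/20*7/10, 19/25 + 3/20*1/1) = [173/200, 91/100)
  emit 'e', narrow to [79/100, 173/200)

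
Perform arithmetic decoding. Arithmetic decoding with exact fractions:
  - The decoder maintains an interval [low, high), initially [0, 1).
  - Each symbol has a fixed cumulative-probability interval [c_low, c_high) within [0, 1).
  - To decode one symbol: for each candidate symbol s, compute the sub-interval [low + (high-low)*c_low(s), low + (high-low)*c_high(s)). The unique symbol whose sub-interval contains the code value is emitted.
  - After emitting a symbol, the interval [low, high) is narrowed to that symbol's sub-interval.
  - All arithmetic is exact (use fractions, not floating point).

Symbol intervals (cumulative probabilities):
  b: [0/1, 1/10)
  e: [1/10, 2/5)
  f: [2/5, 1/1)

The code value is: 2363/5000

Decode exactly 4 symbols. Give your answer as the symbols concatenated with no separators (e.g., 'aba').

Answer: febf

Derivation:
Step 1: interval [0/1, 1/1), width = 1/1 - 0/1 = 1/1
  'b': [0/1 + 1/1*0/1, 0/1 + 1/1*1/10) = [0/1, 1/10)
  'e': [0/1 + 1/1*1/10, 0/1 + 1/1*2/5) = [1/10, 2/5)
  'f': [0/1 + 1/1*2/5, 0/1 + 1/1*1/1) = [2/5, 1/1) <- contains code 2363/5000
  emit 'f', narrow to [2/5, 1/1)
Step 2: interval [2/5, 1/1), width = 1/1 - 2/5 = 3/5
  'b': [2/5 + 3/5*0/1, 2/5 + 3/5*1/10) = [2/5, 23/50)
  'e': [2/5 + 3/5*1/10, 2/5 + 3/5*2/5) = [23/50, 16/25) <- contains code 2363/5000
  'f': [2/5 + 3/5*2/5, 2/5 + 3/5*1/1) = [16/25, 1/1)
  emit 'e', narrow to [23/50, 16/25)
Step 3: interval [23/50, 16/25), width = 16/25 - 23/50 = 9/50
  'b': [23/50 + 9/50*0/1, 23/50 + 9/50*1/10) = [23/50, 239/500) <- contains code 2363/5000
  'e': [23/50 + 9/50*1/10, 23/50 + 9/50*2/5) = [239/500, 133/250)
  'f': [23/50 + 9/50*2/5, 23/50 + 9/50*1/1) = [133/250, 16/25)
  emit 'b', narrow to [23/50, 239/500)
Step 4: interval [23/50, 239/500), width = 239/500 - 23/50 = 9/500
  'b': [23/50 + 9/500*0/1, 23/50 + 9/500*1/10) = [23/50, 2309/5000)
  'e': [23/50 + 9/500*1/10, 23/50 + 9/500*2/5) = [2309/5000, 292/625)
  'f': [23/50 + 9/500*2/5, 23/50 + 9/500*1/1) = [292/625, 239/500) <- contains code 2363/5000
  emit 'f', narrow to [292/625, 239/500)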